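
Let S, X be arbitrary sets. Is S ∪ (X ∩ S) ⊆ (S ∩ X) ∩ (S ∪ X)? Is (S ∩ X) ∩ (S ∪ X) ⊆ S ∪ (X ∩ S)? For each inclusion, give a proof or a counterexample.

(⊆) This inclusion fails. Take S = {1}, X = ∅; then 1 ∈ S ∪ (X ∩ S) but 1 ∉ (S ∩ X) ∩ (S ∪ X).

(⊇) Let x ∈ (S ∩ X) ∩ (S ∪ X). Then x ∈ S ∩ X, from which x ∈ S ∪ (X ∩ S).

The sets are not equal: only the reverse inclusion holds.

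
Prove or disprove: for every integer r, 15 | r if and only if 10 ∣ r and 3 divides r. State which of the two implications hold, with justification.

(→) This fails: take r = 15. Certainly 15 ∣ 15, but 10 ∤ 15.

(←) Suppose 10 ∣ r and 3 ∣ r. Any common multiple of 10 and 3 is a multiple of their lcm; here gcd(10, 3) = 1, so lcm(10, 3) = 10·3 = 30, so 30 ∣ r. Since 15 ∣ 30, it follows that 15 ∣ r.

The forward direction fails; the converse holds.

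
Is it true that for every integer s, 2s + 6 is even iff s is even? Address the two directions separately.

[⇒] This fails: take s = 1. Then 2s + 6 = 8, which is even, yet s = 1 is odd, not even.

[⇐] Suppose s is even. Since 2 is even, 2s is even for every s, so 2s + 6 has the same parity as 6, which is even. Hence 2s + 6 is even.

(⇒) fails; (⇐) holds.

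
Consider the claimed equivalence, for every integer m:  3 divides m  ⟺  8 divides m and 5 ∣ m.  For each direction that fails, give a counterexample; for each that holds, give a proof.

(⇒) This fails: take m = 3. Certainly 3 ∣ 3, but 8 ∤ 3.

(⇐) This fails: take m = 40. Both 8 ∣ 40 and 5 ∣ 40, yet 40 is not a multiple of 3 (since 40 = 13·3 + 1), so 3 ∤ 40.

Neither implication holds.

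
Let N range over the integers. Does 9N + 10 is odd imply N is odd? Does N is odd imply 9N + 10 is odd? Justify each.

Forward direction. Suppose 9N + 10 is odd. Since 9 is odd, 9N and N have the same parity, so 9N + 10 ≡ N + 10 (mod 2). As 10 is even, 9N + 10 is odd exactly when N is odd. Thus N is odd.

Converse. Suppose N is odd; write N = 2j + 1. Then 9N + 10 = 9·(2j + 1) + 10 = 2·9j + 19, which is odd.

Equivalent; both directions hold.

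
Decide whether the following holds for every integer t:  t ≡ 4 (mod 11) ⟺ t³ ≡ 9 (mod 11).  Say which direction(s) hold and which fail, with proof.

Forward direction. Suppose t ≡ 4 (mod 11). Write t = 11j + 4. Then (11j + 4)³ = 1331j³ + 1452j² + 528j + 64 = 11(121j³ + 132j² + 48j + 5) + 9, so t³ ≡ 9 (mod 11).

Converse. For the converse, argue contrapositively. If t ≢ 4 (mod 11), then t is congruent to one of 0, 1, 2, 3, 5, 6, 7, 8, 9, 10 modulo 11, and these give t³ ≡ 0, 1, 8, 5, 4, 7, 2, 6, 3, 10 respectively — never 9.

Equivalent; both directions hold.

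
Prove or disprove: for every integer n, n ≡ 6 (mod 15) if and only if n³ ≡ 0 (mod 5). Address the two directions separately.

Neither implication holds.

Forward direction. This fails: take n = 6. Then 6 ≡ 6 (mod 15), but 6³ = 216 ≡ 1 (mod 5), not 0.

Converse. This fails: take n = 0. Then 0³ = 0 ≡ 0 (mod 5), yet 0 ≡ 0 (mod 15), not 6.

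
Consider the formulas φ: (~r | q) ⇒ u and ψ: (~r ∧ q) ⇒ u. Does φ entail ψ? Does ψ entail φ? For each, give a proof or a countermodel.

The forward direction holds; the converse fails.

(⇒) Assume the antecedent. If q is true, the antecedent forces (q = T, u = T, r = F) or (q = T, u = T, r = T), and (~r ∧ q) ⇒ u holds there. If q is false, (~r ∧ q) ⇒ u reduces to true regardless of the other variables. Either way (~r ∧ q) ⇒ u holds.

(⇐) This fails. Under q = F, u = F, r = F, the left side is false but the right side is true.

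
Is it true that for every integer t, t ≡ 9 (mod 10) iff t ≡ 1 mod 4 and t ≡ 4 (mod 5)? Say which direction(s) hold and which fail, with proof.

(⇐) If t ≡ 1 (mod 4) and t ≡ 4 (mod 5), then by the Chinese remainder theorem t ≡ 9 (mod 20). Since 9 ≡ 9 (mod 10) and 10 ∣ 20, we get t ≡ 9 (mod 10).

(⇒) This fails: t = 19 gives 19 ≡ 9 (mod 10) but 19 ≡ 3 (mod 4), so the conjunction on the right does not hold.

Only the reverse direction holds.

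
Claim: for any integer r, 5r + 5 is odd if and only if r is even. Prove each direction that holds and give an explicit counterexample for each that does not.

(⇒) Suppose 5r + 5 is odd. Since 5 is odd, 5r and r have the same parity, so 5r + 5 ≡ r + 5 (mod 2). As 5 is odd, 5r + 5 is odd exactly when r is even. Thus r is even.

(⇐) Conversely, suppose r is even; write r = 2j. Then 5r + 5 = 5·(2j) + 5 = 2·5j + 5, which is odd.

Both directions hold.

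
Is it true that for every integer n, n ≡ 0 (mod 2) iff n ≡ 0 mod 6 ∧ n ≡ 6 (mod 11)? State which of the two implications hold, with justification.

(⇐) If n ≡ 0 (mod 6) and n ≡ 6 (mod 11), then by the Chinese remainder theorem n ≡ 6 (mod 66). Since 6 ≡ 0 (mod 2) and 2 ∣ 66, we get n ≡ 0 (mod 2).

(⇒) This fails: n = 0 gives 0 ≡ 0 (mod 2) but 0 ≡ 0 (mod 11), so the conjunction on the right does not hold.

Only the reverse direction holds.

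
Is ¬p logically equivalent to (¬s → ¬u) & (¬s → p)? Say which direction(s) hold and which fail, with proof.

(→) This fails. Under p = F, u = F, s = F, the left side is true but the right side is false.

(←) This fails. Under p = T, u = F, s = F, the left side is false but the right side is true.

(⇒) fails and (⇐) fails.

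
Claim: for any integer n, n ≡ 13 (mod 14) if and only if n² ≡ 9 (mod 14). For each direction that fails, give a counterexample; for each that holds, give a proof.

Neither direction holds.

Forward direction. This fails: take n = 13. Then 13 ≡ 13 (mod 14), but 13² = 169 ≡ 1 (mod 14), not 9.

Converse. This fails: take n = 3. Then 3² = 9 ≡ 9 (mod 14), yet 3 ≡ 3 (mod 14), not 13.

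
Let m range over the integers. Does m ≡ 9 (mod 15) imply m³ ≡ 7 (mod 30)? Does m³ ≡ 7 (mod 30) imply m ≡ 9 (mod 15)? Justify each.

(→) This fails: take m = 9. Then 9 ≡ 9 (mod 15), but 9³ = 729 ≡ 9 (mod 30), not 7.

(←) This fails: take m = 13. Then 13³ = 2197 ≡ 7 (mod 30), yet 13 ≡ 13 (mod 15), not 9.

Neither direction holds.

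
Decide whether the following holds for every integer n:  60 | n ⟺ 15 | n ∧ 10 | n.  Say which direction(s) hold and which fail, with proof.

[⇐] This fails: take n = 30. Both 15 ∣ 30 and 10 ∣ 30, yet 30 is not a multiple of 60 (since 30 = 0·60 + 30), so 60 ∤ 30.

[⇒] If 60 ∣ n, write n = 60q. Since 60 = 4·15, n = 15·(4q), so 15 ∣ n; and since 60 = 6·10, n = 10·(6q), so 10 ∣ n.

Not equivalent: only (⇒) holds.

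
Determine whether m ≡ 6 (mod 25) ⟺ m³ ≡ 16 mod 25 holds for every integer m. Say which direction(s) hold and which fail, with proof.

(⟹) Suppose m ≡ 6 (mod 25). Write m = 25j + 6. Then (25j + 6)³ = 15625j³ + 11250j² + 2700j + 216 = 25(625j³ + 450j² + 108j + 8) + 16, so m³ ≡ 16 (mod 25).

(⟸) Conversely, suppose m³ ≡ 16 (mod 25). The only residue r in {0, …, 24} with r³ ≡ 16 (mod 25) is r = 6, so m ≡ 6 (mod 25).

Both directions hold; the statement is true.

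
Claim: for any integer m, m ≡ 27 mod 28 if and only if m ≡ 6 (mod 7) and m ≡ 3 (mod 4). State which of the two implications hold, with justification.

Both directions hold.

[⇒] Suppose m ≡ 27 (mod 28); write m = 28j + 27. Since 7 ∣ 28, reducing mod 7 gives m ≡ 27 ≡ 6 (mod 7); since 4 ∣ 28, reducing mod 4 gives m ≡ 27 ≡ 3 (mod 4).

[⇐] Conversely, if m ≡ 6 (mod 7) and m ≡ 3 (mod 4), then by the Chinese remainder theorem m ≡ 27 (mod 28). This is exactly m ≡ 27 (mod 28).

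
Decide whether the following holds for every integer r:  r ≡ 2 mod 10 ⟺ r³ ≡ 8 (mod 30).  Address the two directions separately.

(⟹) This fails: take r = 12. Then 12 ≡ 2 (mod 10), but 12³ = 1728 ≡ 18 (mod 30), not 8.

(⟸) Conversely, the residues r modulo 30 with r³ ≡ 8 (mod 30) are exactly {2}, and each is ≡ 2 (mod 10).

Only the converse holds.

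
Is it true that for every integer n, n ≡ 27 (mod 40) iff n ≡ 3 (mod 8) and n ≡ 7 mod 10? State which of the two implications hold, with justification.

[⇐] If n ≡ 3 (mod 8) and n ≡ 7 (mod 10), then by the Chinese remainder theorem n ≡ 27 (mod 40). This is exactly n ≡ 27 (mod 40).

[⇒] Suppose n ≡ 27 (mod 40); write n = 40j + 27. Since 8 ∣ 40, reducing mod 8 gives n ≡ 27 ≡ 3 (mod 8); since 10 ∣ 40, reducing mod 10 gives n ≡ 27 ≡ 7 (mod 10).

Both directions hold; the statement is true.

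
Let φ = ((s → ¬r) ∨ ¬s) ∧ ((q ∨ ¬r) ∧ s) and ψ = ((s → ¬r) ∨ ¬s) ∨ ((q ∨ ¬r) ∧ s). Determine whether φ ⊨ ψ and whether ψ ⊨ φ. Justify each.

The forward direction holds; the converse fails.

(←) This fails. Under s = F, q = F, r = F, the left side is false but the right side is true.

(→) Assume the antecedent. If s is true, the antecedent forces (s = T, q = F, r = F) or (s = T, q = T, r = F), and the consequent holds there. If s is false, the antecedent cannot hold. Either way the consequent holds.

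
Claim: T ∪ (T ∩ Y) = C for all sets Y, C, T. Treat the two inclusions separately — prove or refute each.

Neither inclusion holds.

(⊆) This inclusion fails. Take Y = ∅, C = ∅, T = {1}; then 1 ∈ T ∪ (T ∩ Y) but 1 ∉ C.

(⊇) This inclusion fails. Take Y = ∅, C = {1}, T = ∅; then 1 ∈ C but 1 ∉ T ∪ (T ∩ Y).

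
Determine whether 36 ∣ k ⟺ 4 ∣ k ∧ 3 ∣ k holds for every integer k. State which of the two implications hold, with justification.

(←) This fails: take k = 12. Both 4 ∣ 12 and 3 ∣ 12, yet 12 is not a multiple of 36 (since 12 = 0·36 + 12), so 36 ∤ 12.

(→) If 36 ∣ k, write k = 36q. Since 36 = 9·4, k = 4·(9q), so 4 ∣ k; and since 36 = 12·3, k = 3·(12q), so 3 ∣ k.

The forward direction holds; the converse fails.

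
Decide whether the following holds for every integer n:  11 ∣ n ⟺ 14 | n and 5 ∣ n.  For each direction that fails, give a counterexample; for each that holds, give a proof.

Both directions fail.

Forward direction. This fails: take n = 11. Certainly 11 ∣ 11, but 14 ∤ 11.

Converse. This fails: take n = 70. Both 14 ∣ 70 and 5 ∣ 70, yet 70 is not a multiple of 11 (since 70 = 6·11 + 4), so 11 ∤ 70.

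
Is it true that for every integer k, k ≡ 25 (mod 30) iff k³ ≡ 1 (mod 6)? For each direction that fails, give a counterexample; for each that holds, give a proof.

The forward direction holds; the converse fails.

[⇐] This fails: take k = 1. Then 1³ = 1 ≡ 1 (mod 6), yet 1 ≡ 1 (mod 30), not 25.

[⇒] Suppose k ≡ 25 (mod 30). Then k³ ≡ 25³ = 15625 (mod 30), and since 6 ∣ 30, also k³ ≡ 1 (mod 6).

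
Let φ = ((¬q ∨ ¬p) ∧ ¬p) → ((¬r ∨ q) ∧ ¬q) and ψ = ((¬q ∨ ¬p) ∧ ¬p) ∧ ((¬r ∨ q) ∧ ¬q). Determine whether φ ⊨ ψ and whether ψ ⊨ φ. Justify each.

(⇐) Assume the antecedent. If r is true, the antecedent cannot hold. If r is false, the antecedent forces (r = F, q = F, p = F), and the consequent holds there. Either way the consequent holds.

(⇒) This fails. Under r = F, q = F, p = T, the left side is true but the right side is false.

The forward direction fails; the converse holds.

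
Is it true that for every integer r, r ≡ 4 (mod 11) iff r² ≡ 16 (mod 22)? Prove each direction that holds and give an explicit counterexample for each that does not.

(⟹) This fails: take r = 15. Then 15 ≡ 4 (mod 11), but 15² = 225 ≡ 5 (mod 22), not 16.

(⟸) This fails: take r = 18. Then 18² = 324 ≡ 16 (mod 22), yet 18 ≡ 7 (mod 11), not 4.

(⇒) fails and (⇐) fails.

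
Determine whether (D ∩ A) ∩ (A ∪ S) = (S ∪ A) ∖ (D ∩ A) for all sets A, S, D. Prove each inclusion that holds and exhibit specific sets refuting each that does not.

Forward inclusion. This inclusion fails. Take A = {1}, S = ∅, D = {1}; then 1 ∈ (D ∩ A) ∩ (A ∪ S) but 1 ∉ (S ∪ A) ∖ (D ∩ A).

Reverse inclusion. This inclusion fails. Take A = {1}, S = ∅, D = ∅; then 1 ∈ (S ∪ A) ∖ (D ∩ A) but 1 ∉ (D ∩ A) ∩ (A ∪ S).

Both inclusions fail.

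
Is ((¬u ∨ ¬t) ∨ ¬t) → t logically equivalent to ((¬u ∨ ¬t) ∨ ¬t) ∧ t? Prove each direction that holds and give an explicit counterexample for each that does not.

Only the converse holds.

(⟹) This fails. Under u = T, t = T, the left side is true but the right side is false.

(⟸) Assume the antecedent. If u is true, the antecedent cannot hold. If u is false, the antecedent forces (u = F, t = T), and ((¬u ∨ ¬t) ∨ ¬t) → t holds there. Either way ((¬u ∨ ¬t) ∨ ¬t) → t holds.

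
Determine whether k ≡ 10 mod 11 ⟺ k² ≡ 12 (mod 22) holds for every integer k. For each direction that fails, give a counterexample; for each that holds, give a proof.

Both directions fail.

(⇒) This fails: take k = 21. Then 21 ≡ 10 (mod 11), but 21² = 441 ≡ 1 (mod 22), not 12.

(⇐) This fails: take k = 12. Then 12² = 144 ≡ 12 (mod 22), yet 12 ≡ 1 (mod 11), not 10.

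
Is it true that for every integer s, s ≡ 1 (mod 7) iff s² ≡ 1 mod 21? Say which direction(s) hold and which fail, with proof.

Neither implication holds.

(→) This fails: take s = 15. Then 15 ≡ 1 (mod 7), but 15² = 225 ≡ 15 (mod 21), not 1.

(←) This fails: take s = 13. Then 13² = 169 ≡ 1 (mod 21), yet 13 ≡ 6 (mod 7), not 1.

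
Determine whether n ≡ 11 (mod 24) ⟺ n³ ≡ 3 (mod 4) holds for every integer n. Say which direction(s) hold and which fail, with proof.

The forward direction holds; the converse fails.

(⟹) Suppose n ≡ 11 (mod 24). Then n³ ≡ 11³ = 1331 (mod 24), and since 4 ∣ 24, also n³ ≡ 3 (mod 4).

(⟸) This fails: take n = 3. Then 3³ = 27 ≡ 3 (mod 4), yet 3 ≡ 3 (mod 24), not 11.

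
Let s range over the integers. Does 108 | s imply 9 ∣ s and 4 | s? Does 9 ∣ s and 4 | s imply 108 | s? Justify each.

(⇒) holds; (⇐) fails.

(⟹) If 108 ∣ s, write s = 108q. Since 108 = 12·9, s = 9·(12q), so 9 ∣ s; and since 108 = 27·4, s = 4·(27q), so 4 ∣ s.

(⟸) This fails: take s = 36. Both 9 ∣ 36 and 4 ∣ 36, yet 36 is not a multiple of 108 (since 36 = 0·108 + 36), so 108 ∤ 36.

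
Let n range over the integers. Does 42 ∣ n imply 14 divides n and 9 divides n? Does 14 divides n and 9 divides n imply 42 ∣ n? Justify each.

(⇐) Suppose 14 ∣ n and 9 ∣ n. Any common multiple of 14 and 9 is a multiple of their lcm; here gcd(14, 9) = 1, so lcm(14, 9) = 14·9 = 126, so 126 ∣ n. Since 42 ∣ 126, it follows that 42 ∣ n.

(⇒) This fails: take n = 42. Certainly 42 ∣ 42, but 9 ∤ 42.

Not equivalent: only (⇐) holds.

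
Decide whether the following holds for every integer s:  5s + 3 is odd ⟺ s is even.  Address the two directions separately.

(→) Suppose 5s + 3 is odd. Since 5 is odd, 5s and s have the same parity, so 5s + 3 ≡ s + 3 (mod 2). As 3 is odd, 5s + 3 is odd exactly when s is even. Thus s is even.

(←) Conversely, suppose s is even; write s = 2j. Then 5s + 3 = 5·(2j) + 3 = 2·5j + 3, which is odd.

The biconditional holds.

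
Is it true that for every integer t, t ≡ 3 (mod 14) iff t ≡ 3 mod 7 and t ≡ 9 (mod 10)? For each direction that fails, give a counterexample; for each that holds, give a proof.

[⇐] If t ≡ 3 (mod 7) and t ≡ 9 (mod 10), then by the Chinese remainder theorem t ≡ 59 (mod 70). Since 59 ≡ 3 (mod 14) and 14 ∣ 70, we get t ≡ 3 (mod 14).

[⇒] This fails: t = 3 gives 3 ≡ 3 (mod 14) but 3 ≡ 3 (mod 10), so the conjunction on the right does not hold.

The forward direction fails; the converse holds.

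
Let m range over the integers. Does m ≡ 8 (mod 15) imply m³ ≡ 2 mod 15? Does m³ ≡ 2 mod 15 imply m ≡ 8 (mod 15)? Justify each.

Equivalent; both directions hold.

(→) Suppose m ≡ 8 (mod 15). Write m = 15j + 8. Then (15j + 8)³ = 3375j³ + 5400j² + 2880j + 512 = 15(225j³ + 360j² + 192j + 34) + 2, so m³ ≡ 2 (mod 15).

(←) Conversely, suppose m³ ≡ 2 (mod 15). The only residue r in {0, …, 14} with r³ ≡ 2 (mod 15) is r = 8, so m ≡ 8 (mod 15).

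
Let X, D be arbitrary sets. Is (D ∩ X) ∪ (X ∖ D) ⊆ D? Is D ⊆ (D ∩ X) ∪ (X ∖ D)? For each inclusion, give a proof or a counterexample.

Both inclusions fail.

(⊆) This inclusion fails. Take X = {1}, D = ∅; then 1 ∈ (D ∩ X) ∪ (X ∖ D) but 1 ∉ D.

(⊇) This inclusion fails. Take X = ∅, D = {1}; then 1 ∈ D but 1 ∉ (D ∩ X) ∪ (X ∖ D).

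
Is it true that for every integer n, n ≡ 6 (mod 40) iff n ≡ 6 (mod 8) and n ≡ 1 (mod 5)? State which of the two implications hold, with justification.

Equivalent; both directions hold.

[⇒] Suppose n ≡ 6 (mod 40); write n = 40j + 6. Since 8 ∣ 40, reducing mod 8 gives n ≡ 6 (mod 8); since 5 ∣ 40, reducing mod 5 gives n ≡ 6 ≡ 1 (mod 5).

[⇐] Conversely, if n ≡ 6 (mod 8) and n ≡ 1 (mod 5), then by the Chinese remainder theorem n ≡ 6 (mod 40). This is exactly n ≡ 6 (mod 40).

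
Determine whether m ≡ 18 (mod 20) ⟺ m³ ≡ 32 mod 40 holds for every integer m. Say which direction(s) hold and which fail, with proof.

(⇒) Suppose m ≡ 18 (mod 20). Working modulo 40, m ∈ {18, 38}; for each such r, r³ ≡ 32 (mod 40).

(⇐) This fails: take m = 8. Then 8³ = 512 ≡ 32 (mod 40), yet 8 ≡ 8 (mod 20), not 18.

Only the forward direction holds.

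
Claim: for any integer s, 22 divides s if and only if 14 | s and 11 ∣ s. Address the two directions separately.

The forward direction fails; the converse holds.

[⇒] This fails: take s = 22. Certainly 22 ∣ 22, but 14 ∤ 22.

[⇐] Suppose 14 ∣ s and 11 ∣ s. Any common multiple of 14 and 11 is a multiple of their lcm; here gcd(14, 11) = 1, so lcm(14, 11) = 14·11 = 154, so 154 ∣ s. Since 22 ∣ 154, it follows that 22 ∣ s.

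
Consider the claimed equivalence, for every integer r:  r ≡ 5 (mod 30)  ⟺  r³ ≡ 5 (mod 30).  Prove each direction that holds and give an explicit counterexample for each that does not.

The biconditional holds.

[⇒] Suppose r ≡ 5 (mod 30). Write r = 30j + 5. Then (30j + 5)³ = 27000j³ + 13500j² + 2250j + 125 = 30(900j³ + 450j² + 75j + 4) + 5, so r³ ≡ 5 (mod 30).

[⇐] Conversely, suppose r³ ≡ 5 (mod 30). The only residue r in {0, …, 29} with r³ ≡ 5 (mod 30) is r = 5, so r ≡ 5 (mod 30).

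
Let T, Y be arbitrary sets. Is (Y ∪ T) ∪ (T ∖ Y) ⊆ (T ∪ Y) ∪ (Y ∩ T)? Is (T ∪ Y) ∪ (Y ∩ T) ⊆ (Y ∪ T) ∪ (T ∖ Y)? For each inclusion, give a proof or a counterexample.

Forward inclusion. Let x ∈ (Y ∪ T) ∪ (T ∖ Y). Then either x ∈ T and x ∉ Y; or x ∈ Y and x ∉ T; or x ∈ T ∩ Y. In each case x ∈ (T ∪ Y) ∪ (Y ∩ T), so (Y ∪ T) ∪ (T ∖ Y) ⊆ (T ∪ Y) ∪ (Y ∩ T).

Reverse inclusion. Let x ∈ (T ∪ Y) ∪ (Y ∩ T). Then either x ∈ T and x ∉ Y; or x ∈ Y and x ∉ T; or x ∈ T ∩ Y. In each case x ∈ (Y ∪ T) ∪ (T ∖ Y), so (T ∪ Y) ∪ (Y ∩ T) ⊆ (Y ∪ T) ∪ (T ∖ Y).

Both inclusions hold; the sets are equal.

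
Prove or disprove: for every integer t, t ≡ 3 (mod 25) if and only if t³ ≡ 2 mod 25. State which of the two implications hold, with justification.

(⟹) Suppose t ≡ 3 (mod 25). Write t = 25j + 3. Then (25j + 3)³ = 15625j³ + 5625j² + 675j + 27 = 25(625j³ + 225j² + 27j + 1) + 2, so t³ ≡ 2 (mod 25).

(⟸) Conversely, suppose t³ ≡ 2 (mod 25). The only residue r in {0, …, 24} with r³ ≡ 2 (mod 25) is r = 3, so t ≡ 3 (mod 25).

The biconditional holds.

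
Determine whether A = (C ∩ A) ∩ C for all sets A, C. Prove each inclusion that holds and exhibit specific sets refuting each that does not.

(⟹) This inclusion fails. Take A = {1}, C = ∅; then 1 ∈ A but 1 ∉ (C ∩ A) ∩ C.

(⟸) Let x ∈ (C ∩ A) ∩ C. Then x ∈ A ∩ C, from which x ∈ A.

The sets are not equal: only the reverse inclusion holds.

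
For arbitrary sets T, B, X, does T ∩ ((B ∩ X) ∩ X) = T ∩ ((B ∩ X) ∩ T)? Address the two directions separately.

Both inclusions hold.

(⊇) Let x ∈ T ∩ ((B ∩ X) ∩ T). Then x ∈ T ∩ B ∩ X, from which x ∈ T ∩ ((B ∩ X) ∩ X).

(⊆) Let x ∈ T ∩ ((B ∩ X) ∩ X). Then x ∈ T ∩ B ∩ X, from which x ∈ T ∩ ((B ∩ X) ∩ T).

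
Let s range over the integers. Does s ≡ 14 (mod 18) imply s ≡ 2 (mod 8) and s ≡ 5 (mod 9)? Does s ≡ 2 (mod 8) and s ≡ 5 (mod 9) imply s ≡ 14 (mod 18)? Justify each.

Only the converse holds.

(⇒) This fails: s = 32 gives 32 ≡ 14 (mod 18) but 32 ≡ 0 (mod 8), so the conjunction on the right does not hold.

(⇐) Conversely, if s ≡ 2 (mod 8) and s ≡ 5 (mod 9), then by the Chinese remainder theorem s ≡ 50 (mod 72). Since 50 ≡ 14 (mod 18) and 18 ∣ 72, we get s ≡ 14 (mod 18).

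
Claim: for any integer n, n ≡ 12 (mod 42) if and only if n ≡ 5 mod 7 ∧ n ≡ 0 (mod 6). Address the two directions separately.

Both directions hold; the statement is true.

[⇒] Suppose n ≡ 12 (mod 42); write n = 42j + 12. Since 7 ∣ 42, reducing mod 7 gives n ≡ 12 ≡ 5 (mod 7); since 6 ∣ 42, reducing mod 6 gives n ≡ 12 ≡ 0 (mod 6).

[⇐] Conversely, if n ≡ 5 (mod 7) and n ≡ 0 (mod 6), then by the Chinese remainder theorem n ≡ 12 (mod 42). This is exactly n ≡ 12 (mod 42).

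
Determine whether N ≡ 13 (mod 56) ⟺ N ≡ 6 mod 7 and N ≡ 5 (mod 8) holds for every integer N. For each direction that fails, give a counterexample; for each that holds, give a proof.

Both directions hold; the statement is true.

[⇒] Suppose N ≡ 13 (mod 56); write N = 56j + 13. Since 7 ∣ 56, reducing mod 7 gives N ≡ 13 ≡ 6 (mod 7); since 8 ∣ 56, reducing mod 8 gives N ≡ 13 ≡ 5 (mod 8).

[⇐] Conversely, if N ≡ 6 (mod 7) and N ≡ 5 (mod 8), then by the Chinese remainder theorem N ≡ 13 (mod 56). This is exactly N ≡ 13 (mod 56).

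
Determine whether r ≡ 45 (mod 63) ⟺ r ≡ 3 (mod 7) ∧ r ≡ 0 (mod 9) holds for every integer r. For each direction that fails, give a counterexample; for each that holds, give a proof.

(→) Suppose r ≡ 45 (mod 63); write r = 63j + 45. Since 7 ∣ 63, reducing mod 7 gives r ≡ 45 ≡ 3 (mod 7); since 9 ∣ 63, reducing mod 9 gives r ≡ 45 ≡ 0 (mod 9).

(←) Conversely, if r ≡ 3 (mod 7) and r ≡ 0 (mod 9), then by the Chinese remainder theorem r ≡ 45 (mod 63). This is exactly r ≡ 45 (mod 63).

Both implications hold.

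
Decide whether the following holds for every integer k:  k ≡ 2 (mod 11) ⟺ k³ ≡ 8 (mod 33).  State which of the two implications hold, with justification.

Only the reverse direction holds.

(⟸) The residues r modulo 33 with r³ ≡ 8 (mod 33) are exactly {2}, and each is ≡ 2 (mod 11).

(⟹) This fails: take k = 13. Then 13 ≡ 2 (mod 11), but 13³ = 2197 ≡ 19 (mod 33), not 8.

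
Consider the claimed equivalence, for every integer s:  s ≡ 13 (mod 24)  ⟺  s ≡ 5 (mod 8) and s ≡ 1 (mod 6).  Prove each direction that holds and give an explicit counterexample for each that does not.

(→) Suppose s ≡ 13 (mod 24); write s = 24j + 13. Since 8 ∣ 24, reducing mod 8 gives s ≡ 13 ≡ 5 (mod 8); since 6 ∣ 24, reducing mod 6 gives s ≡ 13 ≡ 1 (mod 6).

(←) Conversely, if s ≡ 5 (mod 8) and s ≡ 1 (mod 6), then by the Chinese remainder theorem s ≡ 13 (mod 24). This is exactly s ≡ 13 (mod 24).

The biconditional holds.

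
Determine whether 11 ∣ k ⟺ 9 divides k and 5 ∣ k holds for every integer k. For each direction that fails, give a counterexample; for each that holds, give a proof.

Neither implication holds.

(⇒) This fails: take k = 11. Certainly 11 ∣ 11, but 9 ∤ 11.

(⇐) This fails: take k = 45. Both 9 ∣ 45 and 5 ∣ 45, yet 45 is not a multiple of 11 (since 45 = 4·11 + 1), so 11 ∤ 45.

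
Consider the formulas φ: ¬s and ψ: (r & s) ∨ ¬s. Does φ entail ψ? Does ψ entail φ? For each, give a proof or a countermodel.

The forward direction holds; the converse fails.

Converse. This fails. Under s = T, r = T, the left side is false but the right side is true.

Forward direction. Assume the antecedent. If s is true, the antecedent cannot hold. If s is false, (r & s) ∨ ¬s reduces to true regardless of the other variables. Either way (r & s) ∨ ¬s holds.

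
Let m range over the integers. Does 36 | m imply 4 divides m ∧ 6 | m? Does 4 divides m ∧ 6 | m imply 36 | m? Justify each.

Forward direction. If 36 ∣ m, write m = 36q. Since 36 = 9·4, m = 4·(9q), so 4 ∣ m; and since 36 = 6·6, m = 6·(6q), so 6 ∣ m.

Converse. This fails: take m = 12. Both 4 ∣ 12 and 6 ∣ 12, yet 12 is not a multiple of 36 (since 12 = 0·36 + 12), so 36 ∤ 12.

(⇒) holds; (⇐) fails.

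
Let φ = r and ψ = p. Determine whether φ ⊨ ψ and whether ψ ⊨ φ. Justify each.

(⟹) This fails. Under p = F, r = T, the left side is true but the right side is false.

(⟸) This fails. Under p = T, r = F, the left side is false but the right side is true.

Neither direction holds.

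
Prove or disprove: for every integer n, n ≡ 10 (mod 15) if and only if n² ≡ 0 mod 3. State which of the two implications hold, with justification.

[⇒] This fails: take n = 10. Then 10 ≡ 10 (mod 15), but 10² = 100 ≡ 1 (mod 3), not 0.

[⇐] This fails: take n = 0. Then 0² = 0 ≡ 0 (mod 3), yet 0 ≡ 0 (mod 15), not 10.

(⇒) fails and (⇐) fails.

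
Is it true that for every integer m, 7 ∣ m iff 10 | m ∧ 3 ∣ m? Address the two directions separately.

Neither implication holds.

Forward direction. This fails: take m = 7. Certainly 7 ∣ 7, but 10 ∤ 7.

Converse. This fails: take m = 30. Both 10 ∣ 30 and 3 ∣ 30, yet 30 is not a multiple of 7 (since 30 = 4·7 + 2), so 7 ∤ 30.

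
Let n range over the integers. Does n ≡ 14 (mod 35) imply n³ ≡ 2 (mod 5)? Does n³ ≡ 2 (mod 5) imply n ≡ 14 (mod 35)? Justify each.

(→) This fails: take n = 14. Then 14 ≡ 14 (mod 35), but 14³ = 2744 ≡ 4 (mod 5), not 2.

(←) This fails: take n = 3. Then 3³ = 27 ≡ 2 (mod 5), yet 3 ≡ 3 (mod 35), not 14.

Neither implication holds.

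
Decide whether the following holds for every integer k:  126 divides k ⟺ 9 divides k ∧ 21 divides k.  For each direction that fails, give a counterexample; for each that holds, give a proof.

(⇒) holds; (⇐) fails.

(⇐) This fails: take k = 63. Both 9 ∣ 63 and 21 ∣ 63, yet 63 is not a multiple of 126 (since 63 = 0·126 + 63), so 126 ∤ 63.

(⇒) If 126 ∣ k, write k = 126q. Since 126 = 14·9, k = 9·(14q), so 9 ∣ k; and since 126 = 6·21, k = 21·(6q), so 21 ∣ k.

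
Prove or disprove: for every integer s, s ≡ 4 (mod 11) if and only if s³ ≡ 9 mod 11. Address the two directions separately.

[⇒] Suppose s ≡ 4 (mod 11). Write s = 11j + 4. Then (11j + 4)³ = 1331j³ + 1452j² + 528j + 64 = 11(121j³ + 132j² + 48j + 5) + 9, so s³ ≡ 9 (mod 11).

[⇐] Conversely, suppose s³ ≡ 9 (mod 11). The only residue r in {0, …, 10} with r³ ≡ 9 (mod 11) is r = 4, so s ≡ 4 (mod 11).

The biconditional holds.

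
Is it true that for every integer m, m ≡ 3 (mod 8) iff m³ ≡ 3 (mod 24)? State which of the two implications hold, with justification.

(→) This fails: take m = 11. Then 11 ≡ 3 (mod 8), but 11³ = 1331 ≡ 11 (mod 24), not 3.

(←) Conversely, the residues r modulo 24 with r³ ≡ 3 (mod 24) are exactly {3}, and each is ≡ 3 (mod 8).

Only the converse holds.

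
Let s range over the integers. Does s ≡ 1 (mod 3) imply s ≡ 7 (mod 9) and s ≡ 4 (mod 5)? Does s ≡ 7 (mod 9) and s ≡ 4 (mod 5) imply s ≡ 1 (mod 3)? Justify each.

(⇒) fails; (⇐) holds.

(⇒) This fails: s = 1 gives 1 ≡ 1 (mod 3) but 1 ≡ 1 (mod 9), so the conjunction on the right does not hold.

(⇐) Conversely, if s ≡ 7 (mod 9) and s ≡ 4 (mod 5), then by the Chinese remainder theorem s ≡ 34 (mod 45). Since 34 ≡ 1 (mod 3) and 3 ∣ 45, we get s ≡ 1 (mod 3).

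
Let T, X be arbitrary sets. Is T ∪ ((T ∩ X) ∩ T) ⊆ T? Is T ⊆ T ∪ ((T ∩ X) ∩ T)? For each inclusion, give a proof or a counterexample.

(⟸) Let x ∈ T. Then either x ∈ T and x ∉ X; or x ∈ T ∩ X. In each case x ∈ T ∪ ((T ∩ X) ∩ T), so T ⊆ T ∪ ((T ∩ X) ∩ T).

(⟹) Let x ∈ T ∪ ((T ∩ X) ∩ T). Then either x ∈ T and x ∉ X; or x ∈ T ∩ X. In each case x ∈ T, so T ∪ ((T ∩ X) ∩ T) ⊆ T.

Both inclusions hold.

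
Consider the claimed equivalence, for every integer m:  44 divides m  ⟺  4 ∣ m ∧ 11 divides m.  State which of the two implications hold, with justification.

The biconditional holds.

(⟹) If 44 ∣ m, write m = 44q. Since 44 = 11·4, m = 4·(11q), so 4 ∣ m; and since 44 = 4·11, m = 11·(4q), so 11 ∣ m.

(⟸) Suppose 4 ∣ m and 11 ∣ m. Any common multiple of 4 and 11 is a multiple of their lcm; here gcd(4, 11) = 1, so lcm(4, 11) = 4·11 = 44, so 44 ∣ m.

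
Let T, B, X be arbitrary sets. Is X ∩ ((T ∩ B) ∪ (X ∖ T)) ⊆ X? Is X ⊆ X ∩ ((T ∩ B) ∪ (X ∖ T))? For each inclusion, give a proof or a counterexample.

The sets are not equal: only the forward inclusion holds.

(⊇) This inclusion fails. Take T = {1}, B = ∅, X = {1}; then 1 ∈ X but 1 ∉ X ∩ ((T ∩ B) ∪ (X ∖ T)).

(⊆) Let x ∈ X ∩ ((T ∩ B) ∪ (X ∖ T)). Then either x ∈ X and x ∉ T, B; or x ∈ B ∩ X and x ∉ T; or x ∈ T ∩ B ∩ X. In each case x ∈ X, so X ∩ ((T ∩ B) ∪ (X ∖ T)) ⊆ X.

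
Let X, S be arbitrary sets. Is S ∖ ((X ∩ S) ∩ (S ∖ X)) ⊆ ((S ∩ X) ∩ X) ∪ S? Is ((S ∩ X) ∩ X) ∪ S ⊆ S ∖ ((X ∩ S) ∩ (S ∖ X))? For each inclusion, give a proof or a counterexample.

Both inclusions hold.

(⟹) Let x ∈ S ∖ ((X ∩ S) ∩ (S ∖ X)). Then either x ∈ S and x ∉ X; or x ∈ X ∩ S. In each case x ∈ ((S ∩ X) ∩ X) ∪ S, so S ∖ ((X ∩ S) ∩ (S ∖ X)) ⊆ ((S ∩ X) ∩ X) ∪ S.

(⟸) Let x ∈ ((S ∩ X) ∩ X) ∪ S. Then either x ∈ S and x ∉ X; or x ∈ X ∩ S. In each case x ∈ S ∖ ((X ∩ S) ∩ (S ∖ X)), so ((S ∩ X) ∩ X) ∪ S ⊆ S ∖ ((X ∩ S) ∩ (S ∖ X)).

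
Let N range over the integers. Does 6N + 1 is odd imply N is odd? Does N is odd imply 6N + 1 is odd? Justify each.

(⟹) This fails: take N = 6. Then 6N + 1 = 37, which is odd, yet N = 6 is even, not odd.

(⟸) Suppose N is odd. Since 6 is even, 6N is even for every N, so 6N + 1 has the same parity as 1, which is odd. Hence 6N + 1 is odd.

Only the reverse direction holds.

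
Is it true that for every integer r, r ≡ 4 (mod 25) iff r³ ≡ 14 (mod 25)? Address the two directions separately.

Both implications hold.

Forward direction. Suppose r ≡ 4 (mod 25). Write r = 25j + 4. Then (25j + 4)³ = 15625j³ + 7500j² + 1200j + 64 = 25(625j³ + 300j² + 48j + 2) + 14, so r³ ≡ 14 (mod 25).

Converse. Suppose r³ ≡ 14 (mod 25). The only residue r in {0, …, 24} with r³ ≡ 14 (mod 25) is r = 4, so r ≡ 4 (mod 25).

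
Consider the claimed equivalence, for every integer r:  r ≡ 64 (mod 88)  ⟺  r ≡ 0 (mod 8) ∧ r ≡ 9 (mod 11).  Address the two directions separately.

Both directions hold; the statement is true.

(⇒) Suppose r ≡ 64 (mod 88); write r = 88j + 64. Since 8 ∣ 88, reducing mod 8 gives r ≡ 64 ≡ 0 (mod 8); since 11 ∣ 88, reducing mod 11 gives r ≡ 64 ≡ 9 (mod 11).

(⇐) Conversely, if r ≡ 0 (mod 8) and r ≡ 9 (mod 11), then by the Chinese remainder theorem r ≡ 64 (mod 88). This is exactly r ≡ 64 (mod 88).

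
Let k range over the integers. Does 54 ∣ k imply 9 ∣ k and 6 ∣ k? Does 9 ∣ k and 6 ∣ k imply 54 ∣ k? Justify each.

Only the forward implication holds.

[⇒] If 54 ∣ k, write k = 54q. Since 54 = 6·9, k = 9·(6q), so 9 ∣ k; and since 54 = 9·6, k = 6·(9q), so 6 ∣ k.

[⇐] This fails: take k = 18. Both 9 ∣ 18 and 6 ∣ 18, yet 18 is not a multiple of 54 (since 18 = 0·54 + 18), so 54 ∤ 18.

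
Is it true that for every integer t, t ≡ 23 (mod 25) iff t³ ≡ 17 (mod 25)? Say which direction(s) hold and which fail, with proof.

(⟸) Suppose t³ ≡ 17 (mod 25). The only residue r in {0, …, 24} with r³ ≡ 17 (mod 25) is r = 23, so t ≡ 23 (mod 25).

(⟹) Suppose t ≡ 23 (mod 25). Write t = 25j + 23. Then (25j + 23)³ = 15625j³ + 43125j² + 39675j + 12167 = 25(625j³ + 1725j² + 1587j + 486) + 17, so t³ ≡ 17 (mod 25).

Equivalent; both directions hold.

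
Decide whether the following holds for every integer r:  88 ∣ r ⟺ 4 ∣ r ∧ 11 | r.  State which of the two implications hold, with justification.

Only the forward direction holds.

Forward direction. If 88 ∣ r, write r = 88q. Since 88 = 22·4, r = 4·(22q), so 4 ∣ r; and since 88 = 8·11, r = 11·(8q), so 11 ∣ r.

Converse. This fails: take r = 44. Both 4 ∣ 44 and 11 ∣ 44, yet 44 is not a multiple of 88 (since 44 = 0·88 + 44), so 88 ∤ 44.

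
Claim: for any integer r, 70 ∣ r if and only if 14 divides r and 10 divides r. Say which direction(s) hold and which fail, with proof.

Both directions hold; the statement is true.

Forward direction. If 70 ∣ r, write r = 70q. Since 70 = 5·14, r = 14·(5q), so 14 ∣ r; and since 70 = 7·10, r = 10·(7q), so 10 ∣ r.

Converse. Suppose 14 ∣ r and 10 ∣ r. Any common multiple of 14 and 10 is a multiple of their lcm; here lcm(14, 10) = 14·10/gcd(14, 10) = 140/2 = 70, so 70 ∣ r.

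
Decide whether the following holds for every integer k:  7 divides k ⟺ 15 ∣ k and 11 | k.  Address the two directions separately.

(⇒) This fails: take k = 7. Certainly 7 ∣ 7, but 15 ∤ 7.

(⇐) This fails: take k = 165. Both 15 ∣ 165 and 11 ∣ 165, yet 165 is not a multiple of 7 (since 165 = 23·7 + 4), so 7 ∤ 165.

Neither direction holds.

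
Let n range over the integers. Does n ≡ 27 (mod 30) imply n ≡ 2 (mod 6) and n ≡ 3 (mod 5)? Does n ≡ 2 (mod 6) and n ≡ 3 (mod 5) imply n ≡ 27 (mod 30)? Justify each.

Neither implication holds.

(⟹) This fails: n = 27 gives 27 ≡ 27 (mod 30) but 27 ≡ 3 (mod 6), so the conjunction on the right does not hold.

(⟸) This fails: n = 8 satisfies both congruences on the right (8 ≡ 2 mod 6 and 8 ≡ 3 mod 5) yet 8 ≡ 8 (mod 30), not 27.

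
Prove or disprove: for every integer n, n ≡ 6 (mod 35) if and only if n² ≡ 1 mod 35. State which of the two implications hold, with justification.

(→) Suppose n ≡ 6 (mod 35). Write n = 35j + 6. Then (35j + 6)² = 1225j² + 420j + 36 = 35(35j² + 12j + 1) + 1, so n² ≡ 1 (mod 35).

(←) This fails: take n = 1. Then 1² = 1 ≡ 1 (mod 35), yet 1 ≡ 1 (mod 35), not 6.

(⇒) holds; (⇐) fails.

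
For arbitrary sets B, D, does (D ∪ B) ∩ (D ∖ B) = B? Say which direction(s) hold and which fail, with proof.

(⊆) fails and (⊇) fails.

(⟹) This inclusion fails. Take B = ∅, D = {1}; then 1 ∈ (D ∪ B) ∩ (D ∖ B) but 1 ∉ B.

(⟸) This inclusion fails. Take B = {1}, D = ∅; then 1 ∈ B but 1 ∉ (D ∪ B) ∩ (D ∖ B).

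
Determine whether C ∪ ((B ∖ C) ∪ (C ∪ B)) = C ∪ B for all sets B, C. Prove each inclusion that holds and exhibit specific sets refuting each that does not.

The two sets are equal.

(⊆) Let x ∈ C ∪ ((B ∖ C) ∪ (C ∪ B)). Then either x ∈ B and x ∉ C; or x ∈ C and x ∉ B; or x ∈ B ∩ C. In each case x ∈ C ∪ B, so C ∪ ((B ∖ C) ∪ (C ∪ B)) ⊆ C ∪ B.

(⊇) Let x ∈ C ∪ B. Then either x ∈ B and x ∉ C; or x ∈ C and x ∉ B; or x ∈ B ∩ C. In each case x ∈ C ∪ ((B ∖ C) ∪ (C ∪ B)), so C ∪ B ⊆ C ∪ ((B ∖ C) ∪ (C ∪ B)).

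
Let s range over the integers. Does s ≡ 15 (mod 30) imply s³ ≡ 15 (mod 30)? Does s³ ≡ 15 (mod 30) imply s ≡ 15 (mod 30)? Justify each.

Forward direction. Suppose s ≡ 15 (mod 30). Write s = 30j + 15. Then (30j + 15)³ = 27000j³ + 40500j² + 20250j + 3375 = 30(900j³ + 1350j² + 675j + 112) + 15, so s³ ≡ 15 (mod 30).

Converse. Suppose s³ ≡ 15 (mod 30). The only residue r in {0, …, 29} with r³ ≡ 15 (mod 30) is r = 15, so s ≡ 15 (mod 30).

The biconditional holds.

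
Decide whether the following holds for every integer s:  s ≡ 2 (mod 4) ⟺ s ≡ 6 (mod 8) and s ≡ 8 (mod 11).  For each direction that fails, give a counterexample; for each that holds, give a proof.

(⟹) This fails: s = 2 gives 2 ≡ 2 (mod 4) but 2 ≡ 2 (mod 8), so the conjunction on the right does not hold.

(⟸) Conversely, if s ≡ 6 (mod 8) and s ≡ 8 (mod 11), then by the Chinese remainder theorem s ≡ 30 (mod 88). Since 30 ≡ 2 (mod 4) and 4 ∣ 88, we get s ≡ 2 (mod 4).

Only the converse holds.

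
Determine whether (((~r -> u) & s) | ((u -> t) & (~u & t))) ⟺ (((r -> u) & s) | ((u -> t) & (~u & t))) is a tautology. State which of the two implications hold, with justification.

(→) This fails. Under t = F, s = T, u = F, r = T, the left side is true but the right side is false.

(←) This fails. Under t = F, s = T, u = F, r = F, the left side is false but the right side is true.

Neither direction holds.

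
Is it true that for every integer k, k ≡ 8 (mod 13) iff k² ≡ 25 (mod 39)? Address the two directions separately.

(⟹) This fails: take k = 21. Then 21 ≡ 8 (mod 13), but 21² = 441 ≡ 12 (mod 39), not 25.

(⟸) This fails: take k = 5. Then 5² = 25 ≡ 25 (mod 39), yet 5 ≡ 5 (mod 13), not 8.

Neither implication holds.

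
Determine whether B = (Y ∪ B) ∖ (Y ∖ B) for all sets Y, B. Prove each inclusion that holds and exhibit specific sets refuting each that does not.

Both inclusions hold; the sets are equal.

(⟸) Let x ∈ (Y ∪ B) ∖ (Y ∖ B). Then either x ∈ B and x ∉ Y; or x ∈ Y ∩ B. In each case x ∈ B, so (Y ∪ B) ∖ (Y ∖ B) ⊆ B.

(⟹) Let x ∈ B. Then either x ∈ B and x ∉ Y; or x ∈ Y ∩ B. In each case x ∈ (Y ∪ B) ∖ (Y ∖ B), so B ⊆ (Y ∪ B) ∖ (Y ∖ B).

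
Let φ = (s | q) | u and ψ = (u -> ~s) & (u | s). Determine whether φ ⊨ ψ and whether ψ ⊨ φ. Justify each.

[⇒] This fails. Under q = T, s = F, u = F, the left side is true but the right side is false.

[⇐] Assume the antecedent. If q is true, (s | q) | u reduces to true regardless of the other variables. If q is false, the antecedent forces (q = F, s = T, u = F) or (q = F, s = F, u = T), and (s | q) | u holds there. Either way (s | q) | u holds.

Only the reverse direction holds.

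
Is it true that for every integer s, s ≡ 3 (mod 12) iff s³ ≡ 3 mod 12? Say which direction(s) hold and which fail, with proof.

[⇒] Suppose s ≡ 3 (mod 12). Write s = 12j + 3. Then (12j + 3)³ = 1728j³ + 1296j² + 324j + 27 = 12(144j³ + 108j² + 27j + 2) + 3, so s³ ≡ 3 (mod 12).

[⇐] Conversely, suppose s³ ≡ 3 (mod 12). The only residue r in {0, …, 11} with r³ ≡ 3 (mod 12) is r = 3, so s ≡ 3 (mod 12).

Both directions hold.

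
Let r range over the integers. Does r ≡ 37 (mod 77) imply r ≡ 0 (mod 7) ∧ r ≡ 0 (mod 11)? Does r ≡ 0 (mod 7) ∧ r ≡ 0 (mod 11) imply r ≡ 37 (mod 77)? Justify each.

Forward direction. This fails: r = 37 gives 37 ≡ 37 (mod 77) but 37 ≡ 2 (mod 7), so the conjunction on the right does not hold.

Converse. This fails: r = 0 satisfies both congruences on the right (0 ≡ 0 mod 7 and 0 ≡ 0 mod 11) yet 0 ≡ 0 (mod 77), not 37.

Both directions fail.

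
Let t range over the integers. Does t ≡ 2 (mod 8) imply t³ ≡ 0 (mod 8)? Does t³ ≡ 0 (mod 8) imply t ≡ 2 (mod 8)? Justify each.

Not equivalent: only (⇒) holds.

(⟹) Suppose t ≡ 2 (mod 8). Write t = 8j + 2. Then (8j + 2)³ = 512j³ + 384j² + 96j + 8 = 8(64j³ + 48j² + 12j + 1) + 0, so t³ ≡ 0 (mod 8).

(⟸) This fails: take t = 0. Then 0³ = 0 ≡ 0 (mod 8), yet 0 ≡ 0 (mod 8), not 2.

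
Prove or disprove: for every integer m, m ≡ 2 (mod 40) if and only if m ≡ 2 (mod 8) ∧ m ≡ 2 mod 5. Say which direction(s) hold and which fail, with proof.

Both directions hold; the statement is true.

(⇒) Suppose m ≡ 2 (mod 40); write m = 40j + 2. Since 8 ∣ 40, reducing mod 8 gives m ≡ 2 (mod 8); since 5 ∣ 40, reducing mod 5 gives m ≡ 2 (mod 5).

(⇐) Conversely, if m ≡ 2 (mod 8) and m ≡ 2 (mod 5), then by the Chinese remainder theorem m ≡ 2 (mod 40). This is exactly m ≡ 2 (mod 40).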